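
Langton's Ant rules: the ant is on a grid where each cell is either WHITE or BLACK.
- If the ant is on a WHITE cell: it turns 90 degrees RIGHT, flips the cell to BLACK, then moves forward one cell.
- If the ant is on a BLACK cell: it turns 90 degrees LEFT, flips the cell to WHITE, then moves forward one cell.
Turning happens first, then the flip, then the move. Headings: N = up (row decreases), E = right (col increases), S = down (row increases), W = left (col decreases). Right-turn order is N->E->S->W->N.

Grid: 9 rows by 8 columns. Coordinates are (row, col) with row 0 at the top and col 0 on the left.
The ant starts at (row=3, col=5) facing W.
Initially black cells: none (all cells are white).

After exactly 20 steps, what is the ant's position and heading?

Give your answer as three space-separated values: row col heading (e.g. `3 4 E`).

Step 1: on WHITE (3,5): turn R to N, flip to black, move to (2,5). |black|=1
Step 2: on WHITE (2,5): turn R to E, flip to black, move to (2,6). |black|=2
Step 3: on WHITE (2,6): turn R to S, flip to black, move to (3,6). |black|=3
Step 4: on WHITE (3,6): turn R to W, flip to black, move to (3,5). |black|=4
Step 5: on BLACK (3,5): turn L to S, flip to white, move to (4,5). |black|=3
Step 6: on WHITE (4,5): turn R to W, flip to black, move to (4,4). |black|=4
Step 7: on WHITE (4,4): turn R to N, flip to black, move to (3,4). |black|=5
Step 8: on WHITE (3,4): turn R to E, flip to black, move to (3,5). |black|=6
Step 9: on WHITE (3,5): turn R to S, flip to black, move to (4,5). |black|=7
Step 10: on BLACK (4,5): turn L to E, flip to white, move to (4,6). |black|=6
Step 11: on WHITE (4,6): turn R to S, flip to black, move to (5,6). |black|=7
Step 12: on WHITE (5,6): turn R to W, flip to black, move to (5,5). |black|=8
Step 13: on WHITE (5,5): turn R to N, flip to black, move to (4,5). |black|=9
Step 14: on WHITE (4,5): turn R to E, flip to black, move to (4,6). |black|=10
Step 15: on BLACK (4,6): turn L to N, flip to white, move to (3,6). |black|=9
Step 16: on BLACK (3,6): turn L to W, flip to white, move to (3,5). |black|=8
Step 17: on BLACK (3,5): turn L to S, flip to white, move to (4,5). |black|=7
Step 18: on BLACK (4,5): turn L to E, flip to white, move to (4,6). |black|=6
Step 19: on WHITE (4,6): turn R to S, flip to black, move to (5,6). |black|=7
Step 20: on BLACK (5,6): turn L to E, flip to white, move to (5,7). |black|=6

Answer: 5 7 E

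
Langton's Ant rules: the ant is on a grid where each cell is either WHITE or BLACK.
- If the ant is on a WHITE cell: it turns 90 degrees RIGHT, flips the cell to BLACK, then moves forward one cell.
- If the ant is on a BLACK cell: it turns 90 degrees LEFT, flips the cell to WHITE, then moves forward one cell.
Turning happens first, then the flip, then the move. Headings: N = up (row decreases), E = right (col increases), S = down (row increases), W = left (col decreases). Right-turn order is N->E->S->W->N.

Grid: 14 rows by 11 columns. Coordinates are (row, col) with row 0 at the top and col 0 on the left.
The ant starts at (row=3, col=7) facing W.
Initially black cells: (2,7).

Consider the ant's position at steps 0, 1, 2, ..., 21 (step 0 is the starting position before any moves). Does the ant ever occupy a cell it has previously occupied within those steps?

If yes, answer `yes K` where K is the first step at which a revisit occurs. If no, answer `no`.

Step 1: on WHITE (3,7): turn R to N, flip to black, move to (2,7). |black|=2 — new cell
Step 2: on BLACK (2,7): turn L to W, flip to white, move to (2,6). |black|=1 — new cell
Step 3: on WHITE (2,6): turn R to N, flip to black, move to (1,6). |black|=2 — new cell
Step 4: on WHITE (1,6): turn R to E, flip to black, move to (1,7). |black|=3 — new cell
Step 5: on WHITE (1,7): turn R to S, flip to black, move to (2,7). |black|=4 — REVISIT

Answer: yes 5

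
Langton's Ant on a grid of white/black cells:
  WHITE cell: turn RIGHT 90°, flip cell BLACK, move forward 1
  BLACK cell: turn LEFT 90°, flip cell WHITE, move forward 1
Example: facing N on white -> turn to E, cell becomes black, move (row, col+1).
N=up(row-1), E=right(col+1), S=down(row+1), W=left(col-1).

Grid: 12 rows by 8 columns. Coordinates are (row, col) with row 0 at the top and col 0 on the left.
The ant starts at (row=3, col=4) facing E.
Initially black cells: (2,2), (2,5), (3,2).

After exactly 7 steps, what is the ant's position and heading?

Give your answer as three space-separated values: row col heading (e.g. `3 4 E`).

Step 1: on WHITE (3,4): turn R to S, flip to black, move to (4,4). |black|=4
Step 2: on WHITE (4,4): turn R to W, flip to black, move to (4,3). |black|=5
Step 3: on WHITE (4,3): turn R to N, flip to black, move to (3,3). |black|=6
Step 4: on WHITE (3,3): turn R to E, flip to black, move to (3,4). |black|=7
Step 5: on BLACK (3,4): turn L to N, flip to white, move to (2,4). |black|=6
Step 6: on WHITE (2,4): turn R to E, flip to black, move to (2,5). |black|=7
Step 7: on BLACK (2,5): turn L to N, flip to white, move to (1,5). |black|=6

Answer: 1 5 N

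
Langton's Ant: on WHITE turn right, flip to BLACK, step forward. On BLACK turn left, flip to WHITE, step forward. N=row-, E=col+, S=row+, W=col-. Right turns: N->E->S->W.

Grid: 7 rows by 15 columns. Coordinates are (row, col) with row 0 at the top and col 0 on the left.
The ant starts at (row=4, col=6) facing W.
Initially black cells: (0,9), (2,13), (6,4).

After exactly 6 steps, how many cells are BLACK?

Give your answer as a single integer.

Step 1: on WHITE (4,6): turn R to N, flip to black, move to (3,6). |black|=4
Step 2: on WHITE (3,6): turn R to E, flip to black, move to (3,7). |black|=5
Step 3: on WHITE (3,7): turn R to S, flip to black, move to (4,7). |black|=6
Step 4: on WHITE (4,7): turn R to W, flip to black, move to (4,6). |black|=7
Step 5: on BLACK (4,6): turn L to S, flip to white, move to (5,6). |black|=6
Step 6: on WHITE (5,6): turn R to W, flip to black, move to (5,5). |black|=7

Answer: 7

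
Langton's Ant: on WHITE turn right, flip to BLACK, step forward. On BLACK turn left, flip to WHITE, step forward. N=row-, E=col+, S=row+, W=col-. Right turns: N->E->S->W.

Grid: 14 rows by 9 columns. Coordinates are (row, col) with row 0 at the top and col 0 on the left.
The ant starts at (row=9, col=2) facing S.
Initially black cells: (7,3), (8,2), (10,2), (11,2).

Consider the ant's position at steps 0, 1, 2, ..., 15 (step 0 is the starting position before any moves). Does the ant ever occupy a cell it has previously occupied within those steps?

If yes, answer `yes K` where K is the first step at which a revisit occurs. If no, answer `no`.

Answer: yes 9

Derivation:
Step 1: on WHITE (9,2): turn R to W, flip to black, move to (9,1). |black|=5 — new cell
Step 2: on WHITE (9,1): turn R to N, flip to black, move to (8,1). |black|=6 — new cell
Step 3: on WHITE (8,1): turn R to E, flip to black, move to (8,2). |black|=7 — new cell
Step 4: on BLACK (8,2): turn L to N, flip to white, move to (7,2). |black|=6 — new cell
Step 5: on WHITE (7,2): turn R to E, flip to black, move to (7,3). |black|=7 — new cell
Step 6: on BLACK (7,3): turn L to N, flip to white, move to (6,3). |black|=6 — new cell
Step 7: on WHITE (6,3): turn R to E, flip to black, move to (6,4). |black|=7 — new cell
Step 8: on WHITE (6,4): turn R to S, flip to black, move to (7,4). |black|=8 — new cell
Step 9: on WHITE (7,4): turn R to W, flip to black, move to (7,3). |black|=9 — REVISIT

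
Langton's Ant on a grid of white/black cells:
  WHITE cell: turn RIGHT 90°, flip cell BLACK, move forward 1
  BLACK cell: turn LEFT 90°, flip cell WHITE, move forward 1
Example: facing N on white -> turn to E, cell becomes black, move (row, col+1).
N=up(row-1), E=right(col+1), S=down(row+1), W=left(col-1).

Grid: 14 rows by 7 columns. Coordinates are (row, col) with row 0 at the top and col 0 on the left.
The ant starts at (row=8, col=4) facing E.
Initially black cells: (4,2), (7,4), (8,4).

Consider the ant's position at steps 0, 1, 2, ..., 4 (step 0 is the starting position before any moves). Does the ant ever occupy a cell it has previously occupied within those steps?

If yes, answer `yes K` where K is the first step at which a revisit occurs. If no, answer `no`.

Answer: no

Derivation:
Step 1: on BLACK (8,4): turn L to N, flip to white, move to (7,4). |black|=2 — new cell
Step 2: on BLACK (7,4): turn L to W, flip to white, move to (7,3). |black|=1 — new cell
Step 3: on WHITE (7,3): turn R to N, flip to black, move to (6,3). |black|=2 — new cell
Step 4: on WHITE (6,3): turn R to E, flip to black, move to (6,4). |black|=3 — new cell
No revisit within 4 steps.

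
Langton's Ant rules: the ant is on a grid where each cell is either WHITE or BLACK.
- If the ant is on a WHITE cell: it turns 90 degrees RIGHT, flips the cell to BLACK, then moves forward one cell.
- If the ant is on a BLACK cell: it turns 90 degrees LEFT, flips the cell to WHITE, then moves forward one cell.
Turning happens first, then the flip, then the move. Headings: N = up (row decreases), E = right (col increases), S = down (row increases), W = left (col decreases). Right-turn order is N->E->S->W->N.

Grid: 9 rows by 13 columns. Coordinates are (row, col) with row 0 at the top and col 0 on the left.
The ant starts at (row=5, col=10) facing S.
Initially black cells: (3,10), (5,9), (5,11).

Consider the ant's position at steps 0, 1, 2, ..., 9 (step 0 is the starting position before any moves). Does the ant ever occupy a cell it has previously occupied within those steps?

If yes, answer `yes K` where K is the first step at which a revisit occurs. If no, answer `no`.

Answer: yes 5

Derivation:
Step 1: on WHITE (5,10): turn R to W, flip to black, move to (5,9). |black|=4 — new cell
Step 2: on BLACK (5,9): turn L to S, flip to white, move to (6,9). |black|=3 — new cell
Step 3: on WHITE (6,9): turn R to W, flip to black, move to (6,8). |black|=4 — new cell
Step 4: on WHITE (6,8): turn R to N, flip to black, move to (5,8). |black|=5 — new cell
Step 5: on WHITE (5,8): turn R to E, flip to black, move to (5,9). |black|=6 — REVISIT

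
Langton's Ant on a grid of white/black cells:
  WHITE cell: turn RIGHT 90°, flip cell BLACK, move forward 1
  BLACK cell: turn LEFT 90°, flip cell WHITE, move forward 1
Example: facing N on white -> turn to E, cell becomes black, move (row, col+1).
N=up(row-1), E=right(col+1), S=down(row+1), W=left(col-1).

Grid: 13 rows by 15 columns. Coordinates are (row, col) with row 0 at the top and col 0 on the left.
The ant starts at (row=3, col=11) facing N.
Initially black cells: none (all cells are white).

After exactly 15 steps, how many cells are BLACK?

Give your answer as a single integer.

Answer: 9

Derivation:
Step 1: on WHITE (3,11): turn R to E, flip to black, move to (3,12). |black|=1
Step 2: on WHITE (3,12): turn R to S, flip to black, move to (4,12). |black|=2
Step 3: on WHITE (4,12): turn R to W, flip to black, move to (4,11). |black|=3
Step 4: on WHITE (4,11): turn R to N, flip to black, move to (3,11). |black|=4
Step 5: on BLACK (3,11): turn L to W, flip to white, move to (3,10). |black|=3
Step 6: on WHITE (3,10): turn R to N, flip to black, move to (2,10). |black|=4
Step 7: on WHITE (2,10): turn R to E, flip to black, move to (2,11). |black|=5
Step 8: on WHITE (2,11): turn R to S, flip to black, move to (3,11). |black|=6
Step 9: on WHITE (3,11): turn R to W, flip to black, move to (3,10). |black|=7
Step 10: on BLACK (3,10): turn L to S, flip to white, move to (4,10). |black|=6
Step 11: on WHITE (4,10): turn R to W, flip to black, move to (4,9). |black|=7
Step 12: on WHITE (4,9): turn R to N, flip to black, move to (3,9). |black|=8
Step 13: on WHITE (3,9): turn R to E, flip to black, move to (3,10). |black|=9
Step 14: on WHITE (3,10): turn R to S, flip to black, move to (4,10). |black|=10
Step 15: on BLACK (4,10): turn L to E, flip to white, move to (4,11). |black|=9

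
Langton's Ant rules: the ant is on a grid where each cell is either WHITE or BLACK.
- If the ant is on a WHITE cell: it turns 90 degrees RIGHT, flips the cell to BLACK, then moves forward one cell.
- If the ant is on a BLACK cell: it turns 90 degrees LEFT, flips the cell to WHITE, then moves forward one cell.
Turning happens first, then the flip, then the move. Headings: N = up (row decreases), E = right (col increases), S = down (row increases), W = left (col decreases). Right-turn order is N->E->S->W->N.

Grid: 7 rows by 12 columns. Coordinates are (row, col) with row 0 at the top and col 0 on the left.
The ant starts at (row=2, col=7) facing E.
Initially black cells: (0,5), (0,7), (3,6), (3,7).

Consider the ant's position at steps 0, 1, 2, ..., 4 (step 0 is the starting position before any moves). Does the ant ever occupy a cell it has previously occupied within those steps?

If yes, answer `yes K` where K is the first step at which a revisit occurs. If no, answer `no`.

Answer: no

Derivation:
Step 1: on WHITE (2,7): turn R to S, flip to black, move to (3,7). |black|=5 — new cell
Step 2: on BLACK (3,7): turn L to E, flip to white, move to (3,8). |black|=4 — new cell
Step 3: on WHITE (3,8): turn R to S, flip to black, move to (4,8). |black|=5 — new cell
Step 4: on WHITE (4,8): turn R to W, flip to black, move to (4,7). |black|=6 — new cell
No revisit within 4 steps.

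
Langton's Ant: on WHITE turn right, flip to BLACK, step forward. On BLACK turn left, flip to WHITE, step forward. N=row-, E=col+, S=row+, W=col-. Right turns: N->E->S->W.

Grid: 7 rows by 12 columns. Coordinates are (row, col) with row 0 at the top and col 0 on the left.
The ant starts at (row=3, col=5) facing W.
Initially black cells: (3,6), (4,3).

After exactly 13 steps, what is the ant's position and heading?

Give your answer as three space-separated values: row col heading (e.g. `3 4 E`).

Step 1: on WHITE (3,5): turn R to N, flip to black, move to (2,5). |black|=3
Step 2: on WHITE (2,5): turn R to E, flip to black, move to (2,6). |black|=4
Step 3: on WHITE (2,6): turn R to S, flip to black, move to (3,6). |black|=5
Step 4: on BLACK (3,6): turn L to E, flip to white, move to (3,7). |black|=4
Step 5: on WHITE (3,7): turn R to S, flip to black, move to (4,7). |black|=5
Step 6: on WHITE (4,7): turn R to W, flip to black, move to (4,6). |black|=6
Step 7: on WHITE (4,6): turn R to N, flip to black, move to (3,6). |black|=7
Step 8: on WHITE (3,6): turn R to E, flip to black, move to (3,7). |black|=8
Step 9: on BLACK (3,7): turn L to N, flip to white, move to (2,7). |black|=7
Step 10: on WHITE (2,7): turn R to E, flip to black, move to (2,8). |black|=8
Step 11: on WHITE (2,8): turn R to S, flip to black, move to (3,8). |black|=9
Step 12: on WHITE (3,8): turn R to W, flip to black, move to (3,7). |black|=10
Step 13: on WHITE (3,7): turn R to N, flip to black, move to (2,7). |black|=11

Answer: 2 7 N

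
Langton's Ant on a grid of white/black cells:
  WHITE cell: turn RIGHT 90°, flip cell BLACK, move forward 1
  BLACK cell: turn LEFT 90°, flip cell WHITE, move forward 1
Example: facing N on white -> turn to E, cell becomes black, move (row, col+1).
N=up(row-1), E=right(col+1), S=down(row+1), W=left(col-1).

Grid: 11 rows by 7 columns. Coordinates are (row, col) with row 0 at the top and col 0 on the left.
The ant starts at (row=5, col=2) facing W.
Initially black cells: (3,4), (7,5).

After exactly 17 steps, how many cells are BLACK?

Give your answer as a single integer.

Answer: 9

Derivation:
Step 1: on WHITE (5,2): turn R to N, flip to black, move to (4,2). |black|=3
Step 2: on WHITE (4,2): turn R to E, flip to black, move to (4,3). |black|=4
Step 3: on WHITE (4,3): turn R to S, flip to black, move to (5,3). |black|=5
Step 4: on WHITE (5,3): turn R to W, flip to black, move to (5,2). |black|=6
Step 5: on BLACK (5,2): turn L to S, flip to white, move to (6,2). |black|=5
Step 6: on WHITE (6,2): turn R to W, flip to black, move to (6,1). |black|=6
Step 7: on WHITE (6,1): turn R to N, flip to black, move to (5,1). |black|=7
Step 8: on WHITE (5,1): turn R to E, flip to black, move to (5,2). |black|=8
Step 9: on WHITE (5,2): turn R to S, flip to black, move to (6,2). |black|=9
Step 10: on BLACK (6,2): turn L to E, flip to white, move to (6,3). |black|=8
Step 11: on WHITE (6,3): turn R to S, flip to black, move to (7,3). |black|=9
Step 12: on WHITE (7,3): turn R to W, flip to black, move to (7,2). |black|=10
Step 13: on WHITE (7,2): turn R to N, flip to black, move to (6,2). |black|=11
Step 14: on WHITE (6,2): turn R to E, flip to black, move to (6,3). |black|=12
Step 15: on BLACK (6,3): turn L to N, flip to white, move to (5,3). |black|=11
Step 16: on BLACK (5,3): turn L to W, flip to white, move to (5,2). |black|=10
Step 17: on BLACK (5,2): turn L to S, flip to white, move to (6,2). |black|=9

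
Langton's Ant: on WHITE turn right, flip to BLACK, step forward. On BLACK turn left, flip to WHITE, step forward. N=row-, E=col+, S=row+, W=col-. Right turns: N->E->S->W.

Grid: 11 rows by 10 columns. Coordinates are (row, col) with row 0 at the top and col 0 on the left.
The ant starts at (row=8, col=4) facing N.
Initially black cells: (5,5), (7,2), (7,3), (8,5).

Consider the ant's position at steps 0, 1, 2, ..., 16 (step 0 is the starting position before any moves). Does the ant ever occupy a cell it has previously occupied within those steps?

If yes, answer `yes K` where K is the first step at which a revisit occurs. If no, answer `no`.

Step 1: on WHITE (8,4): turn R to E, flip to black, move to (8,5). |black|=5 — new cell
Step 2: on BLACK (8,5): turn L to N, flip to white, move to (7,5). |black|=4 — new cell
Step 3: on WHITE (7,5): turn R to E, flip to black, move to (7,6). |black|=5 — new cell
Step 4: on WHITE (7,6): turn R to S, flip to black, move to (8,6). |black|=6 — new cell
Step 5: on WHITE (8,6): turn R to W, flip to black, move to (8,5). |black|=7 — REVISIT

Answer: yes 5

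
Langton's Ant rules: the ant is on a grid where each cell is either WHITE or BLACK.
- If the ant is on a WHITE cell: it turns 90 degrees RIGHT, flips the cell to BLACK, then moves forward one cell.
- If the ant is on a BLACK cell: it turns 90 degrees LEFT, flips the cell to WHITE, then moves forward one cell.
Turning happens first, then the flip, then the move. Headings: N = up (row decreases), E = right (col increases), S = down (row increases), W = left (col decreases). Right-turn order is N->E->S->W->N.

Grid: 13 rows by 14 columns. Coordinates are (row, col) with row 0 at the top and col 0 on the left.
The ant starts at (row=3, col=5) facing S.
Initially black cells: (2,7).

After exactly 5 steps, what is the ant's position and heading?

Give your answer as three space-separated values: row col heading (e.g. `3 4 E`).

Answer: 3 6 E

Derivation:
Step 1: on WHITE (3,5): turn R to W, flip to black, move to (3,4). |black|=2
Step 2: on WHITE (3,4): turn R to N, flip to black, move to (2,4). |black|=3
Step 3: on WHITE (2,4): turn R to E, flip to black, move to (2,5). |black|=4
Step 4: on WHITE (2,5): turn R to S, flip to black, move to (3,5). |black|=5
Step 5: on BLACK (3,5): turn L to E, flip to white, move to (3,6). |black|=4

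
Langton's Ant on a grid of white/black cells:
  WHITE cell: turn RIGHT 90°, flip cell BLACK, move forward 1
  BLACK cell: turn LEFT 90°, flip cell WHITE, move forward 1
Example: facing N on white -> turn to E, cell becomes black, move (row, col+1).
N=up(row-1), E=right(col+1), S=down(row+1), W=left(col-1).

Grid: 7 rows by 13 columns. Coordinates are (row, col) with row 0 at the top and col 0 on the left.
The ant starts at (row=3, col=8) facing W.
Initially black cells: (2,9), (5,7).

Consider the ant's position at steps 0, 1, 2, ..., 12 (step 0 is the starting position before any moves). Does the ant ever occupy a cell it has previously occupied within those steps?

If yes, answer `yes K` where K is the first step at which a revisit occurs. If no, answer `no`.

Step 1: on WHITE (3,8): turn R to N, flip to black, move to (2,8). |black|=3 — new cell
Step 2: on WHITE (2,8): turn R to E, flip to black, move to (2,9). |black|=4 — new cell
Step 3: on BLACK (2,9): turn L to N, flip to white, move to (1,9). |black|=3 — new cell
Step 4: on WHITE (1,9): turn R to E, flip to black, move to (1,10). |black|=4 — new cell
Step 5: on WHITE (1,10): turn R to S, flip to black, move to (2,10). |black|=5 — new cell
Step 6: on WHITE (2,10): turn R to W, flip to black, move to (2,9). |black|=6 — REVISIT

Answer: yes 6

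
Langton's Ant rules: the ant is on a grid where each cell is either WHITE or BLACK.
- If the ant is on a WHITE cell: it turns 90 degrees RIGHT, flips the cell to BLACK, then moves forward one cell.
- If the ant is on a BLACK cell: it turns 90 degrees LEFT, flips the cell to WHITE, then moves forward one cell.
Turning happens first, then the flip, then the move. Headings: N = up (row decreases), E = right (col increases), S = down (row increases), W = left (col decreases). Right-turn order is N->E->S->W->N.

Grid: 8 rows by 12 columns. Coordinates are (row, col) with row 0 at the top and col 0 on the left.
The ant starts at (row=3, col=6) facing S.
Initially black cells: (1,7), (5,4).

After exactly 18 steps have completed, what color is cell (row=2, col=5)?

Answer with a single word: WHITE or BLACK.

Step 1: on WHITE (3,6): turn R to W, flip to black, move to (3,5). |black|=3
Step 2: on WHITE (3,5): turn R to N, flip to black, move to (2,5). |black|=4
Step 3: on WHITE (2,5): turn R to E, flip to black, move to (2,6). |black|=5
Step 4: on WHITE (2,6): turn R to S, flip to black, move to (3,6). |black|=6
Step 5: on BLACK (3,6): turn L to E, flip to white, move to (3,7). |black|=5
Step 6: on WHITE (3,7): turn R to S, flip to black, move to (4,7). |black|=6
Step 7: on WHITE (4,7): turn R to W, flip to black, move to (4,6). |black|=7
Step 8: on WHITE (4,6): turn R to N, flip to black, move to (3,6). |black|=8
Step 9: on WHITE (3,6): turn R to E, flip to black, move to (3,7). |black|=9
Step 10: on BLACK (3,7): turn L to N, flip to white, move to (2,7). |black|=8
Step 11: on WHITE (2,7): turn R to E, flip to black, move to (2,8). |black|=9
Step 12: on WHITE (2,8): turn R to S, flip to black, move to (3,8). |black|=10
Step 13: on WHITE (3,8): turn R to W, flip to black, move to (3,7). |black|=11
Step 14: on WHITE (3,7): turn R to N, flip to black, move to (2,7). |black|=12
Step 15: on BLACK (2,7): turn L to W, flip to white, move to (2,6). |black|=11
Step 16: on BLACK (2,6): turn L to S, flip to white, move to (3,6). |black|=10
Step 17: on BLACK (3,6): turn L to E, flip to white, move to (3,7). |black|=9
Step 18: on BLACK (3,7): turn L to N, flip to white, move to (2,7). |black|=8

Answer: BLACK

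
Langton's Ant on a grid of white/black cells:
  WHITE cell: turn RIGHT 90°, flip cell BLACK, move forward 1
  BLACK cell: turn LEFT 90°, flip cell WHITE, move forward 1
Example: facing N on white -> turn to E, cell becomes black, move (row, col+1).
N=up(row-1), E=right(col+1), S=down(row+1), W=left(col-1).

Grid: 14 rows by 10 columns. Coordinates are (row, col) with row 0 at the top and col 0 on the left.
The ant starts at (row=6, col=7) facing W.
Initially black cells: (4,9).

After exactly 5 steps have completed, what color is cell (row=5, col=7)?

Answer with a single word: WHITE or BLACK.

Step 1: on WHITE (6,7): turn R to N, flip to black, move to (5,7). |black|=2
Step 2: on WHITE (5,7): turn R to E, flip to black, move to (5,8). |black|=3
Step 3: on WHITE (5,8): turn R to S, flip to black, move to (6,8). |black|=4
Step 4: on WHITE (6,8): turn R to W, flip to black, move to (6,7). |black|=5
Step 5: on BLACK (6,7): turn L to S, flip to white, move to (7,7). |black|=4

Answer: BLACK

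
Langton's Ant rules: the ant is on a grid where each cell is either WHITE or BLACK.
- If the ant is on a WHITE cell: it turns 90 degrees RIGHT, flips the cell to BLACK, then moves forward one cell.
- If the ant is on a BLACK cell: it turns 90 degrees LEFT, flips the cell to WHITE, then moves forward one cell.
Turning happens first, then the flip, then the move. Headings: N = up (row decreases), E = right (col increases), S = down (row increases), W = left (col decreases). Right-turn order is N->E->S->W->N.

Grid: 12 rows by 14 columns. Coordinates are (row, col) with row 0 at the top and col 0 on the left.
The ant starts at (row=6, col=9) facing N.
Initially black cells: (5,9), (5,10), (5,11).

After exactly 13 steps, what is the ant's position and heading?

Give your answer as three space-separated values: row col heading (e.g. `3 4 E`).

Step 1: on WHITE (6,9): turn R to E, flip to black, move to (6,10). |black|=4
Step 2: on WHITE (6,10): turn R to S, flip to black, move to (7,10). |black|=5
Step 3: on WHITE (7,10): turn R to W, flip to black, move to (7,9). |black|=6
Step 4: on WHITE (7,9): turn R to N, flip to black, move to (6,9). |black|=7
Step 5: on BLACK (6,9): turn L to W, flip to white, move to (6,8). |black|=6
Step 6: on WHITE (6,8): turn R to N, flip to black, move to (5,8). |black|=7
Step 7: on WHITE (5,8): turn R to E, flip to black, move to (5,9). |black|=8
Step 8: on BLACK (5,9): turn L to N, flip to white, move to (4,9). |black|=7
Step 9: on WHITE (4,9): turn R to E, flip to black, move to (4,10). |black|=8
Step 10: on WHITE (4,10): turn R to S, flip to black, move to (5,10). |black|=9
Step 11: on BLACK (5,10): turn L to E, flip to white, move to (5,11). |black|=8
Step 12: on BLACK (5,11): turn L to N, flip to white, move to (4,11). |black|=7
Step 13: on WHITE (4,11): turn R to E, flip to black, move to (4,12). |black|=8

Answer: 4 12 E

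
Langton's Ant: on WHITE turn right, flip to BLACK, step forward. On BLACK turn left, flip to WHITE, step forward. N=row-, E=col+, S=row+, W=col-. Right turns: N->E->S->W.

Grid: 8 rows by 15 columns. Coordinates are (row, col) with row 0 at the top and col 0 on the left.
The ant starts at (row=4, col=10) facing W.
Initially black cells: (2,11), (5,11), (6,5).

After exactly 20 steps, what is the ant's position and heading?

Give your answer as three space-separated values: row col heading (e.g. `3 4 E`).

Step 1: on WHITE (4,10): turn R to N, flip to black, move to (3,10). |black|=4
Step 2: on WHITE (3,10): turn R to E, flip to black, move to (3,11). |black|=5
Step 3: on WHITE (3,11): turn R to S, flip to black, move to (4,11). |black|=6
Step 4: on WHITE (4,11): turn R to W, flip to black, move to (4,10). |black|=7
Step 5: on BLACK (4,10): turn L to S, flip to white, move to (5,10). |black|=6
Step 6: on WHITE (5,10): turn R to W, flip to black, move to (5,9). |black|=7
Step 7: on WHITE (5,9): turn R to N, flip to black, move to (4,9). |black|=8
Step 8: on WHITE (4,9): turn R to E, flip to black, move to (4,10). |black|=9
Step 9: on WHITE (4,10): turn R to S, flip to black, move to (5,10). |black|=10
Step 10: on BLACK (5,10): turn L to E, flip to white, move to (5,11). |black|=9
Step 11: on BLACK (5,11): turn L to N, flip to white, move to (4,11). |black|=8
Step 12: on BLACK (4,11): turn L to W, flip to white, move to (4,10). |black|=7
Step 13: on BLACK (4,10): turn L to S, flip to white, move to (5,10). |black|=6
Step 14: on WHITE (5,10): turn R to W, flip to black, move to (5,9). |black|=7
Step 15: on BLACK (5,9): turn L to S, flip to white, move to (6,9). |black|=6
Step 16: on WHITE (6,9): turn R to W, flip to black, move to (6,8). |black|=7
Step 17: on WHITE (6,8): turn R to N, flip to black, move to (5,8). |black|=8
Step 18: on WHITE (5,8): turn R to E, flip to black, move to (5,9). |black|=9
Step 19: on WHITE (5,9): turn R to S, flip to black, move to (6,9). |black|=10
Step 20: on BLACK (6,9): turn L to E, flip to white, move to (6,10). |black|=9

Answer: 6 10 E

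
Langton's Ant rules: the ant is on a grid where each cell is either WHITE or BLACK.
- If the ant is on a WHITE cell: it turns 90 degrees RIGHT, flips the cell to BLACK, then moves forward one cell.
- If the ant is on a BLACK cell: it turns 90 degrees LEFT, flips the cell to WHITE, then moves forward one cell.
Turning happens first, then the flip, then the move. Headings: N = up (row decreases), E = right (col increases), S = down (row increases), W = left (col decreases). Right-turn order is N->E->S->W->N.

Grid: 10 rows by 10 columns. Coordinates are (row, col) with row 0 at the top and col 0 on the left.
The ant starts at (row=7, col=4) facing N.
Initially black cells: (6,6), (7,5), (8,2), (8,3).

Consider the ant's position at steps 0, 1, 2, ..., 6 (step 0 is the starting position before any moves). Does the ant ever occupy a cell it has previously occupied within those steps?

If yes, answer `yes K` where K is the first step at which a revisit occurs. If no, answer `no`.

Answer: no

Derivation:
Step 1: on WHITE (7,4): turn R to E, flip to black, move to (7,5). |black|=5 — new cell
Step 2: on BLACK (7,5): turn L to N, flip to white, move to (6,5). |black|=4 — new cell
Step 3: on WHITE (6,5): turn R to E, flip to black, move to (6,6). |black|=5 — new cell
Step 4: on BLACK (6,6): turn L to N, flip to white, move to (5,6). |black|=4 — new cell
Step 5: on WHITE (5,6): turn R to E, flip to black, move to (5,7). |black|=5 — new cell
Step 6: on WHITE (5,7): turn R to S, flip to black, move to (6,7). |black|=6 — new cell
No revisit within 6 steps.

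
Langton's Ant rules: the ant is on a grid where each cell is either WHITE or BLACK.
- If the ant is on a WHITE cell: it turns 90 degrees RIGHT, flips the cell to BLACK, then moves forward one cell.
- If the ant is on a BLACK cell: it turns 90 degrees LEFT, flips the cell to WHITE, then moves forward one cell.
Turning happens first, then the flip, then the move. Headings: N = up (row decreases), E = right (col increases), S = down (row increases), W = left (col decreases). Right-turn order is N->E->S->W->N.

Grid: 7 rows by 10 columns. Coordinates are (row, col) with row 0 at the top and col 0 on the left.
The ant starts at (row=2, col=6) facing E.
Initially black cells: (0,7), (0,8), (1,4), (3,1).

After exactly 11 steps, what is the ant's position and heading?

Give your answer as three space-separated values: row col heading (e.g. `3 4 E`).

Answer: 0 5 N

Derivation:
Step 1: on WHITE (2,6): turn R to S, flip to black, move to (3,6). |black|=5
Step 2: on WHITE (3,6): turn R to W, flip to black, move to (3,5). |black|=6
Step 3: on WHITE (3,5): turn R to N, flip to black, move to (2,5). |black|=7
Step 4: on WHITE (2,5): turn R to E, flip to black, move to (2,6). |black|=8
Step 5: on BLACK (2,6): turn L to N, flip to white, move to (1,6). |black|=7
Step 6: on WHITE (1,6): turn R to E, flip to black, move to (1,7). |black|=8
Step 7: on WHITE (1,7): turn R to S, flip to black, move to (2,7). |black|=9
Step 8: on WHITE (2,7): turn R to W, flip to black, move to (2,6). |black|=10
Step 9: on WHITE (2,6): turn R to N, flip to black, move to (1,6). |black|=11
Step 10: on BLACK (1,6): turn L to W, flip to white, move to (1,5). |black|=10
Step 11: on WHITE (1,5): turn R to N, flip to black, move to (0,5). |black|=11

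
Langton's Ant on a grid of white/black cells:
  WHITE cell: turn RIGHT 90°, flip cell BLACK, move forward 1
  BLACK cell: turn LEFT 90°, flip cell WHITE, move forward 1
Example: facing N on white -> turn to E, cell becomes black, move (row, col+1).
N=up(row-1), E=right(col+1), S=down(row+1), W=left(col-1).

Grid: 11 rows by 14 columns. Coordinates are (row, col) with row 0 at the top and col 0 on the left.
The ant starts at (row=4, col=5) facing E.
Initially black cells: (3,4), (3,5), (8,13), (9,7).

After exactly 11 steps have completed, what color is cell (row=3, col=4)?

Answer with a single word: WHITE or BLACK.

Answer: WHITE

Derivation:
Step 1: on WHITE (4,5): turn R to S, flip to black, move to (5,5). |black|=5
Step 2: on WHITE (5,5): turn R to W, flip to black, move to (5,4). |black|=6
Step 3: on WHITE (5,4): turn R to N, flip to black, move to (4,4). |black|=7
Step 4: on WHITE (4,4): turn R to E, flip to black, move to (4,5). |black|=8
Step 5: on BLACK (4,5): turn L to N, flip to white, move to (3,5). |black|=7
Step 6: on BLACK (3,5): turn L to W, flip to white, move to (3,4). |black|=6
Step 7: on BLACK (3,4): turn L to S, flip to white, move to (4,4). |black|=5
Step 8: on BLACK (4,4): turn L to E, flip to white, move to (4,5). |black|=4
Step 9: on WHITE (4,5): turn R to S, flip to black, move to (5,5). |black|=5
Step 10: on BLACK (5,5): turn L to E, flip to white, move to (5,6). |black|=4
Step 11: on WHITE (5,6): turn R to S, flip to black, move to (6,6). |black|=5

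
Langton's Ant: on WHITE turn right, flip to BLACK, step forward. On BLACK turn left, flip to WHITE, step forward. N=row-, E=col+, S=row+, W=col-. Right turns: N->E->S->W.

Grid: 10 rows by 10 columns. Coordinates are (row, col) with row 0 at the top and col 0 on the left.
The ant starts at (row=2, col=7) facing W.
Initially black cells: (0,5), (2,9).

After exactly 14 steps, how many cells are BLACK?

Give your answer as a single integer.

Answer: 12

Derivation:
Step 1: on WHITE (2,7): turn R to N, flip to black, move to (1,7). |black|=3
Step 2: on WHITE (1,7): turn R to E, flip to black, move to (1,8). |black|=4
Step 3: on WHITE (1,8): turn R to S, flip to black, move to (2,8). |black|=5
Step 4: on WHITE (2,8): turn R to W, flip to black, move to (2,7). |black|=6
Step 5: on BLACK (2,7): turn L to S, flip to white, move to (3,7). |black|=5
Step 6: on WHITE (3,7): turn R to W, flip to black, move to (3,6). |black|=6
Step 7: on WHITE (3,6): turn R to N, flip to black, move to (2,6). |black|=7
Step 8: on WHITE (2,6): turn R to E, flip to black, move to (2,7). |black|=8
Step 9: on WHITE (2,7): turn R to S, flip to black, move to (3,7). |black|=9
Step 10: on BLACK (3,7): turn L to E, flip to white, move to (3,8). |black|=8
Step 11: on WHITE (3,8): turn R to S, flip to black, move to (4,8). |black|=9
Step 12: on WHITE (4,8): turn R to W, flip to black, move to (4,7). |black|=10
Step 13: on WHITE (4,7): turn R to N, flip to black, move to (3,7). |black|=11
Step 14: on WHITE (3,7): turn R to E, flip to black, move to (3,8). |black|=12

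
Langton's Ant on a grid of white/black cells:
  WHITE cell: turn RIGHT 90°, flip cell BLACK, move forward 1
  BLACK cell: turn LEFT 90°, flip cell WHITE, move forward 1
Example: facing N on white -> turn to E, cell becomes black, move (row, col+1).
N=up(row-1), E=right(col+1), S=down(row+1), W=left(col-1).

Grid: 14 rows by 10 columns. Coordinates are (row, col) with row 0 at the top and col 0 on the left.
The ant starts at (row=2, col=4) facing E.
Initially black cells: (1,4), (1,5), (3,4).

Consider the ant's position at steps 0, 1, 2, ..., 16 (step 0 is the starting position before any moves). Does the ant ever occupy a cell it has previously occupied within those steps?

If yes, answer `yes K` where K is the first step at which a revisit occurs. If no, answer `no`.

Answer: yes 5

Derivation:
Step 1: on WHITE (2,4): turn R to S, flip to black, move to (3,4). |black|=4 — new cell
Step 2: on BLACK (3,4): turn L to E, flip to white, move to (3,5). |black|=3 — new cell
Step 3: on WHITE (3,5): turn R to S, flip to black, move to (4,5). |black|=4 — new cell
Step 4: on WHITE (4,5): turn R to W, flip to black, move to (4,4). |black|=5 — new cell
Step 5: on WHITE (4,4): turn R to N, flip to black, move to (3,4). |black|=6 — REVISIT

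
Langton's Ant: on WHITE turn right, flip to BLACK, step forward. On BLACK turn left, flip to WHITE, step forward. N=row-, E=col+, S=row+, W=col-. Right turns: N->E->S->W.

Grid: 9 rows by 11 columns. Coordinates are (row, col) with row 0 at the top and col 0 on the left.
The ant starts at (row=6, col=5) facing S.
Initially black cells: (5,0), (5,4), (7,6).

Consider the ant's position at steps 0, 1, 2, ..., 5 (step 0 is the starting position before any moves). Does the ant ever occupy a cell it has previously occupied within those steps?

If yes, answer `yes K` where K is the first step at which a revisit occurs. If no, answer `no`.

Step 1: on WHITE (6,5): turn R to W, flip to black, move to (6,4). |black|=4 — new cell
Step 2: on WHITE (6,4): turn R to N, flip to black, move to (5,4). |black|=5 — new cell
Step 3: on BLACK (5,4): turn L to W, flip to white, move to (5,3). |black|=4 — new cell
Step 4: on WHITE (5,3): turn R to N, flip to black, move to (4,3). |black|=5 — new cell
Step 5: on WHITE (4,3): turn R to E, flip to black, move to (4,4). |black|=6 — new cell
No revisit within 5 steps.

Answer: no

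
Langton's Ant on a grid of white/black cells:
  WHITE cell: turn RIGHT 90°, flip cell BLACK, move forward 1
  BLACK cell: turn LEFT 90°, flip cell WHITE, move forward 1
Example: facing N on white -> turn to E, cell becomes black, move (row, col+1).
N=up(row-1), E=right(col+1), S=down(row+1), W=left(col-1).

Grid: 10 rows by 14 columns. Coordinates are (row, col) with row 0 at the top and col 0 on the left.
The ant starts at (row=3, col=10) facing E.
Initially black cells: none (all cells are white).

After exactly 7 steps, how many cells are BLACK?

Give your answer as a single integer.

Answer: 5

Derivation:
Step 1: on WHITE (3,10): turn R to S, flip to black, move to (4,10). |black|=1
Step 2: on WHITE (4,10): turn R to W, flip to black, move to (4,9). |black|=2
Step 3: on WHITE (4,9): turn R to N, flip to black, move to (3,9). |black|=3
Step 4: on WHITE (3,9): turn R to E, flip to black, move to (3,10). |black|=4
Step 5: on BLACK (3,10): turn L to N, flip to white, move to (2,10). |black|=3
Step 6: on WHITE (2,10): turn R to E, flip to black, move to (2,11). |black|=4
Step 7: on WHITE (2,11): turn R to S, flip to black, move to (3,11). |black|=5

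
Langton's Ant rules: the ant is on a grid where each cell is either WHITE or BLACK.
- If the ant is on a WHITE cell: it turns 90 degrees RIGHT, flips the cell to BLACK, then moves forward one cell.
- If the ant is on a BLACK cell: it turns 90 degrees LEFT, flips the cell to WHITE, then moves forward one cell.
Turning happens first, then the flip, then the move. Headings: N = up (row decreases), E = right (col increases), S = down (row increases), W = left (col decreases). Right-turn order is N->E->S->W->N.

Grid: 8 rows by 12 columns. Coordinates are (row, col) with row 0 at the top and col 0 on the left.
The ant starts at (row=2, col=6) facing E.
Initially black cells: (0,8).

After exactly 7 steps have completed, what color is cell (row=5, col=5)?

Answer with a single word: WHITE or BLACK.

Answer: WHITE

Derivation:
Step 1: on WHITE (2,6): turn R to S, flip to black, move to (3,6). |black|=2
Step 2: on WHITE (3,6): turn R to W, flip to black, move to (3,5). |black|=3
Step 3: on WHITE (3,5): turn R to N, flip to black, move to (2,5). |black|=4
Step 4: on WHITE (2,5): turn R to E, flip to black, move to (2,6). |black|=5
Step 5: on BLACK (2,6): turn L to N, flip to white, move to (1,6). |black|=4
Step 6: on WHITE (1,6): turn R to E, flip to black, move to (1,7). |black|=5
Step 7: on WHITE (1,7): turn R to S, flip to black, move to (2,7). |black|=6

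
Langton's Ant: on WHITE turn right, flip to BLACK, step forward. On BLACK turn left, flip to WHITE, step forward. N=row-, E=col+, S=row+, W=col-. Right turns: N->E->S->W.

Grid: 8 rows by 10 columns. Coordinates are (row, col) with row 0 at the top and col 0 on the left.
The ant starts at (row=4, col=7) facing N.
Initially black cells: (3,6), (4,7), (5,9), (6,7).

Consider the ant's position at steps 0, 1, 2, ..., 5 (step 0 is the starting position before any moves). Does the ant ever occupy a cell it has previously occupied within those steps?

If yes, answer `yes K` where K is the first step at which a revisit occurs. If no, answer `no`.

Step 1: on BLACK (4,7): turn L to W, flip to white, move to (4,6). |black|=3 — new cell
Step 2: on WHITE (4,6): turn R to N, flip to black, move to (3,6). |black|=4 — new cell
Step 3: on BLACK (3,6): turn L to W, flip to white, move to (3,5). |black|=3 — new cell
Step 4: on WHITE (3,5): turn R to N, flip to black, move to (2,5). |black|=4 — new cell
Step 5: on WHITE (2,5): turn R to E, flip to black, move to (2,6). |black|=5 — new cell
No revisit within 5 steps.

Answer: no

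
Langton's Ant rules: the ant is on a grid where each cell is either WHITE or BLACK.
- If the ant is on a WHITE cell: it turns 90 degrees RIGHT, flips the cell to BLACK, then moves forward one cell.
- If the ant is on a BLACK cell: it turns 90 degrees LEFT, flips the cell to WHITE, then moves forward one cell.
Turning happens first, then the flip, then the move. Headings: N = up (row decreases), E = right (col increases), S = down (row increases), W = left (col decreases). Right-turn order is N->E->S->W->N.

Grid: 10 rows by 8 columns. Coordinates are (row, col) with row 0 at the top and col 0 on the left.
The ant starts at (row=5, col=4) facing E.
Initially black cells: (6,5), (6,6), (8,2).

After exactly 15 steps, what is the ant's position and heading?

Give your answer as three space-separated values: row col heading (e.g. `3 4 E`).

Step 1: on WHITE (5,4): turn R to S, flip to black, move to (6,4). |black|=4
Step 2: on WHITE (6,4): turn R to W, flip to black, move to (6,3). |black|=5
Step 3: on WHITE (6,3): turn R to N, flip to black, move to (5,3). |black|=6
Step 4: on WHITE (5,3): turn R to E, flip to black, move to (5,4). |black|=7
Step 5: on BLACK (5,4): turn L to N, flip to white, move to (4,4). |black|=6
Step 6: on WHITE (4,4): turn R to E, flip to black, move to (4,5). |black|=7
Step 7: on WHITE (4,5): turn R to S, flip to black, move to (5,5). |black|=8
Step 8: on WHITE (5,5): turn R to W, flip to black, move to (5,4). |black|=9
Step 9: on WHITE (5,4): turn R to N, flip to black, move to (4,4). |black|=10
Step 10: on BLACK (4,4): turn L to W, flip to white, move to (4,3). |black|=9
Step 11: on WHITE (4,3): turn R to N, flip to black, move to (3,3). |black|=10
Step 12: on WHITE (3,3): turn R to E, flip to black, move to (3,4). |black|=11
Step 13: on WHITE (3,4): turn R to S, flip to black, move to (4,4). |black|=12
Step 14: on WHITE (4,4): turn R to W, flip to black, move to (4,3). |black|=13
Step 15: on BLACK (4,3): turn L to S, flip to white, move to (5,3). |black|=12

Answer: 5 3 S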